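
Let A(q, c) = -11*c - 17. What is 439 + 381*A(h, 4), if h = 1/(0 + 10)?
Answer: -22802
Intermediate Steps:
h = 1/10 ≈ 0.10000
A(q, c) = -17 - 11*c
439 + 381*A(h, 4) = 439 + 381*(-17 - 11*4) = 439 + 381*(-17 - 44) = 439 + 381*(-61) = 439 - 23241 = -22802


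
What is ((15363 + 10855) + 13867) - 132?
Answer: 39953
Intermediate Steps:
((15363 + 10855) + 13867) - 132 = (26218 + 13867) - 132 = 40085 - 132 = 39953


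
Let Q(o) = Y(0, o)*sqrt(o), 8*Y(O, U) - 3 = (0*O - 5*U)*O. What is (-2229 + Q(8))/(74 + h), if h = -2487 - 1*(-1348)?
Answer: 743/355 - sqrt(2)/1420 ≈ 2.0920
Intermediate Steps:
Y(O, U) = 3/8 - 5*O*U/8 (Y(O, U) = 3/8 + ((0*O - 5*U)*O)/8 = 3/8 + ((0 - 5*U)*O)/8 = 3/8 + ((-5*U)*O)/8 = 3/8 + (-5*O*U)/8 = 3/8 - 5*O*U/8)
h = -1139 (h = -2487 + 1348 = -1139)
Q(o) = 3*sqrt(o)/8 (Q(o) = (3/8 - 5/8*0*o)*sqrt(o) = (3/8 + 0)*sqrt(o) = 3*sqrt(o)/8)
(-2229 + Q(8))/(74 + h) = (-2229 + 3*sqrt(8)/8)/(74 - 1139) = (-2229 + 3*(2*sqrt(2))/8)/(-1065) = (-2229 + 3*sqrt(2)/4)*(-1/1065) = 743/355 - sqrt(2)/1420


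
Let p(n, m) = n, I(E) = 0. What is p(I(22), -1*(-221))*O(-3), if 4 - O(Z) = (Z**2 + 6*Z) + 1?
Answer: 0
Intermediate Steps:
O(Z) = 3 - Z**2 - 6*Z (O(Z) = 4 - ((Z**2 + 6*Z) + 1) = 4 - (1 + Z**2 + 6*Z) = 4 + (-1 - Z**2 - 6*Z) = 3 - Z**2 - 6*Z)
p(I(22), -1*(-221))*O(-3) = 0*(3 - 1*(-3)**2 - 6*(-3)) = 0*(3 - 1*9 + 18) = 0*(3 - 9 + 18) = 0*12 = 0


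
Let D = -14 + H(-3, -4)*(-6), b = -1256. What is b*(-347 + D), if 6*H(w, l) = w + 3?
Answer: 453416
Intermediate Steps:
H(w, l) = ½ + w/6 (H(w, l) = (w + 3)/6 = (3 + w)/6 = ½ + w/6)
D = -14 (D = -14 + (½ + (⅙)*(-3))*(-6) = -14 + (½ - ½)*(-6) = -14 + 0*(-6) = -14 + 0 = -14)
b*(-347 + D) = -1256*(-347 - 14) = -1256*(-361) = 453416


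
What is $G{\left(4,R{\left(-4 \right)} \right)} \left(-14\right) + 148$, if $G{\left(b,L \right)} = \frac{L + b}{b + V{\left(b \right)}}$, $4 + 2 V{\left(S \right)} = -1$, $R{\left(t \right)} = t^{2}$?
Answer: $- \frac{116}{3} \approx -38.667$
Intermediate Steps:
$V{\left(S \right)} = - \frac{5}{2}$ ($V{\left(S \right)} = -2 + \frac{1}{2} \left(-1\right) = -2 - \frac{1}{2} = - \frac{5}{2}$)
$G{\left(b,L \right)} = \frac{L + b}{- \frac{5}{2} + b}$ ($G{\left(b,L \right)} = \frac{L + b}{b - \frac{5}{2}} = \frac{L + b}{- \frac{5}{2} + b}$)
$G{\left(4,R{\left(-4 \right)} \right)} \left(-14\right) + 148 = \frac{2 \left(\left(-4\right)^{2} + 4\right)}{-5 + 2 \cdot 4} \left(-14\right) + 148 = \frac{2 \left(16 + 4\right)}{-5 + 8} \left(-14\right) + 148 = 2 \cdot \frac{1}{3} \cdot 20 \left(-14\right) + 148 = \frac{40}{3} \left(-14\right) + 148 = - \frac{560}{3} + 148 = - \frac{116}{3}$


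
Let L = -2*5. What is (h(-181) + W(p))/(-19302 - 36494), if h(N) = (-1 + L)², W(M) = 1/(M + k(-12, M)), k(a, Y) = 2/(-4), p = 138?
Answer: -33277/15343900 ≈ -0.0021687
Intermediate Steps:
L = -10
k(a, Y) = -½ (k(a, Y) = 2*(-¼) = -½)
W(M) = 1/(-½ + M) (W(M) = 1/(M - ½) = 1/(-½ + M))
h(N) = 121 (h(N) = (-1 - 10)² = (-11)² = 121)
(h(-181) + W(p))/(-19302 - 36494) = (121 + 2/(-1 + 2*138))/(-19302 - 36494) = (121 + 2/(-1 + 276))/(-55796) = (121 + 2/275)*(-1/55796) = (33277/275)*(-1/55796) = -33277/15343900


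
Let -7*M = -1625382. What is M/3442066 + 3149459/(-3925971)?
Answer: -709217526532/965246521149 ≈ -0.73475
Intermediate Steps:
M = 1625382/7 (M = -⅐*(-1625382) = 1625382/7 ≈ 2.3220e+5)
M/3442066 + 3149459/(-3925971) = (1625382/7)/3442066 + 3149459/(-3925971) = (1625382/7)*(1/3442066) + 3149459*(-1/3925971) = 812691/12047231 - 3149459/3925971 = -709217526532/965246521149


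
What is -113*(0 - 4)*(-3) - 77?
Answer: -1433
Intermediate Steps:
-113*(0 - 4)*(-3) - 77 = -(-452)*(-3) - 77 = -113*12 - 77 = -1356 - 77 = -1433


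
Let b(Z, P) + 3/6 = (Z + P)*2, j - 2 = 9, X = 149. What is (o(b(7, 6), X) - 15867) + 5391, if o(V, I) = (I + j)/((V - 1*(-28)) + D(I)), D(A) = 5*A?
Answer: -16729852/1597 ≈ -10476.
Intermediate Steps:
j = 11 (j = 2 + 9 = 11)
b(Z, P) = -1/2 + 2*P + 2*Z (b(Z, P) = -1/2 + (Z + P)*2 = -1/2 + (P + Z)*2 = -1/2 + (2*P + 2*Z) = -1/2 + 2*P + 2*Z)
o(V, I) = (11 + I)/(28 + V + 5*I) (o(V, I) = (I + 11)/((V - 1*(-28)) + 5*I) = (11 + I)/((V + 28) + 5*I) = (11 + I)/((28 + V) + 5*I) = (11 + I)/(28 + V + 5*I))
(o(b(7, 6), X) - 15867) + 5391 = ((11 + 149)/(28 + (-1/2 + 2*6 + 2*7) + 5*149) - 15867) + 5391 = (160/(28 + (-1/2 + 12 + 14) + 745) - 15867) + 5391 = (160/(28 + 51/2 + 745) - 15867) + 5391 = (160/(1597/2) - 15867) + 5391 = ((2/1597)*160 - 15867) + 5391 = (320/1597 - 15867) + 5391 = -25339279/1597 + 5391 = -16729852/1597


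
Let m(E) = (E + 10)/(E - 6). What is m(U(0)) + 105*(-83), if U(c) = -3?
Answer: -78442/9 ≈ -8715.8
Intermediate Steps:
m(E) = (10 + E)/(-6 + E)
m(U(0)) + 105*(-83) = (10 - 3)/(-6 - 3) + 105*(-83) = 7/(-9) - 8715 = -⅑*7 - 8715 = -7/9 - 8715 = -78442/9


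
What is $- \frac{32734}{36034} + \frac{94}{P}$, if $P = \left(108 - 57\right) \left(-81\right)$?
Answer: $- \frac{69305675}{74428227} \approx -0.93117$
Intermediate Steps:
$P = -4131$ ($P = 51 \left(-81\right) = -4131$)
$- \frac{32734}{36034} + \frac{94}{P} = - \frac{32734}{36034} + \frac{94}{-4131} = \left(-32734\right) \frac{1}{36034} + 94 \left(- \frac{1}{4131}\right) = - \frac{16367}{18017} - \frac{94}{4131} = - \frac{69305675}{74428227}$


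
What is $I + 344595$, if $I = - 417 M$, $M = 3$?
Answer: $343344$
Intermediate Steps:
$I = -1251$ ($I = \left(-417\right) 3 = -1251$)
$I + 344595 = -1251 + 344595 = 343344$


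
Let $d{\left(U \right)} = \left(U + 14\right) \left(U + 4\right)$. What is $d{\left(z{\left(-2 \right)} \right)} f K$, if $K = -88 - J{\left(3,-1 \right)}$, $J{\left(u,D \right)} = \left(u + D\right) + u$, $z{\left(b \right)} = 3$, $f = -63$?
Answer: $697221$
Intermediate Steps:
$d{\left(U \right)} = \left(4 + U\right) \left(14 + U\right)$ ($d{\left(U \right)} = \left(14 + U\right) \left(4 + U\right) = \left(4 + U\right) \left(14 + U\right)$)
$J{\left(u,D \right)} = D + 2 u$ ($J{\left(u,D \right)} = \left(D + u\right) + u = D + 2 u$)
$K = -93$ ($K = -88 - \left(-1 + 2 \cdot 3\right) = -88 - \left(-1 + 6\right) = -88 - 5 = -93$)
$d{\left(z{\left(-2 \right)} \right)} f K = \left(56 + 3^{2} + 18 \cdot 3\right) \left(-63\right) \left(-93\right) = \left(56 + 9 + 54\right) \left(-63\right) \left(-93\right) = 119 \left(-63\right) \left(-93\right) = \left(-7497\right) \left(-93\right) = 697221$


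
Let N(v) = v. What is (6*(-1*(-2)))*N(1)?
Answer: 12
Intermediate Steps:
(6*(-1*(-2)))*N(1) = (6*(-1*(-2)))*1 = (6*2)*1 = 12*1 = 12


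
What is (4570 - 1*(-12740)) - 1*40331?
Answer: -23021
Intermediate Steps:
(4570 - 1*(-12740)) - 1*40331 = (4570 + 12740) - 40331 = 17310 - 40331 = -23021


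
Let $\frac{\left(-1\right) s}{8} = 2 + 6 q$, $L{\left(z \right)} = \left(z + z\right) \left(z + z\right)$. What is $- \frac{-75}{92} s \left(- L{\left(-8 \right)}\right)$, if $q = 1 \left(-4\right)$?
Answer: $- \frac{844800}{23} \approx -36730.0$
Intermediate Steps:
$L{\left(z \right)} = 4 z^{2}$ ($L{\left(z \right)} = 2 z 2 z = 4 z^{2}$)
$q = -4$
$s = 176$ ($s = - 8 \left(2 + 6 \left(-4\right)\right) = - 8 \left(2 - 24\right) = \left(-8\right) \left(-22\right) = 176$)
$- \frac{-75}{92} s \left(- L{\left(-8 \right)}\right) = - \frac{-75}{92} \cdot 176 \left(- 4 \left(-8\right)^{2}\right) = - \frac{-75}{92} \cdot 176 \left(- 4 \cdot 64\right) = \left(-1\right) \left(- \frac{75}{92}\right) 176 \left(\left(-1\right) 256\right) = \frac{75}{92} \cdot 176 \left(-256\right) = \frac{3300}{23} \left(-256\right) = - \frac{844800}{23}$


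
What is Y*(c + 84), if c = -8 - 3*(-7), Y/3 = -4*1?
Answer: -1164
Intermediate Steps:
Y = -12 (Y = 3*(-4*1) = 3*(-4) = -12)
c = 13 (c = -8 + 21 = 13)
Y*(c + 84) = -12*(13 + 84) = -12*97 = -1164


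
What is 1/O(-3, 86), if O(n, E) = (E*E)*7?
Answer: 1/51772 ≈ 1.9315e-5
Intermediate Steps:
O(n, E) = 7*E**2 (O(n, E) = E**2*7 = 7*E**2)
1/O(-3, 86) = 1/(7*86**2) = 1/(7*7396) = 1/51772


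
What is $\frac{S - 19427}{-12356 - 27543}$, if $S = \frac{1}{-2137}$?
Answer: $\frac{41515500}{85264163} \approx 0.4869$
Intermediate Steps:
$S = - \frac{1}{2137} \approx -0.00046795$
$\frac{S - 19427}{-12356 - 27543} = \frac{- \frac{1}{2137} - 19427}{-12356 - 27543} = - \frac{41515500}{2137 \left(-39899\right)} = \left(- \frac{41515500}{2137}\right) \left(- \frac{1}{39899}\right) = \frac{41515500}{85264163}$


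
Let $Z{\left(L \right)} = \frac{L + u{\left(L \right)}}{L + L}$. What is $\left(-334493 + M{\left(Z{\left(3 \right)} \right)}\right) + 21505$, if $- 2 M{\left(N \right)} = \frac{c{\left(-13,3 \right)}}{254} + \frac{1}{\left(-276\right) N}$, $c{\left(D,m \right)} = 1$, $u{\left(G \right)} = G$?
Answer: $- \frac{21941710763}{70104} \approx -3.1299 \cdot 10^{5}$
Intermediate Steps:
$Z{\left(L \right)} = 1$ ($Z{\left(L \right)} = \frac{L + L}{L + L} = \frac{2 L}{2 L} = 2 L \frac{1}{2 L} = 1$)
$M{\left(N \right)} = - \frac{1}{508} + \frac{1}{552 N}$ ($M{\left(N \right)} = - \frac{1 \cdot \frac{1}{254} + \frac{1}{\left(-276\right) N}}{2} = - \frac{1 \cdot \frac{1}{254} - \frac{1}{276 N}}{2} = - \frac{\frac{1}{254} - \frac{1}{276 N}}{2} = - \frac{1}{508} + \frac{1}{552 N}$)
$\left(-334493 + M{\left(Z{\left(3 \right)} \right)}\right) + 21505 = \left(-334493 + \frac{127 - 138}{70104 \cdot 1}\right) + 21505 = \left(-334493 + \frac{1}{70104} \cdot 1 \left(127 - 138\right)\right) + 21505 = \left(-334493 + \frac{1}{70104} \cdot 1 \left(-11\right)\right) + 21505 = \left(-334493 - \frac{11}{70104}\right) + 21505 = - \frac{23449297283}{70104} + 21505 = - \frac{21941710763}{70104}$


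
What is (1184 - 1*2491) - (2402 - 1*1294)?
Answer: -2415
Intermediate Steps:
(1184 - 1*2491) - (2402 - 1*1294) = (1184 - 2491) - (2402 - 1294) = -1307 - 1*1108 = -1307 - 1108 = -2415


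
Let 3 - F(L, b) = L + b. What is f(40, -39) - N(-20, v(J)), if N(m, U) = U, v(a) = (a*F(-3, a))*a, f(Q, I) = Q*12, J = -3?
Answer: 399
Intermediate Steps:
F(L, b) = 3 - L - b (F(L, b) = 3 - (L + b) = 3 + (-L - b) = 3 - L - b)
f(Q, I) = 12*Q
v(a) = a²*(6 - a) (v(a) = (a*(3 - 1*(-3) - a))*a = (a*(3 + 3 - a))*a = (a*(6 - a))*a = a²*(6 - a))
f(40, -39) - N(-20, v(J)) = 12*40 - (-3)²*(6 - 1*(-3)) = 480 - 9*(6 + 3) = 480 - 9*9 = 480 - 1*81 = 480 - 81 = 399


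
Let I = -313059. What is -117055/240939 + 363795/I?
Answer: -41432508250/25142707467 ≈ -1.6479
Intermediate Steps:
-117055/240939 + 363795/I = -117055/240939 + 363795/(-313059) = -117055*1/240939 + 363795*(-1/313059) = -117055/240939 - 121265/104353 = -41432508250/25142707467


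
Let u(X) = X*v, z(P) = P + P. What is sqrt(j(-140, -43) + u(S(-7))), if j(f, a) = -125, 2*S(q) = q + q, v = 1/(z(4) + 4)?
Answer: I*sqrt(4521)/6 ≈ 11.206*I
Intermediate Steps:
z(P) = 2*P
v = 1/12 (v = 1/(2*4 + 4) = 1/(8 + 4) = 1/12 ≈ 0.083333)
S(q) = q (S(q) = (q + q)/2 = (2*q)/2 = q)
u(X) = X/12 (u(X) = X*(1/12) = X/12)
sqrt(j(-140, -43) + u(S(-7))) = sqrt(-125 + (1/12)*(-7)) = sqrt(-125 - 7/12) = sqrt(-1507/12) = I*sqrt(4521)/6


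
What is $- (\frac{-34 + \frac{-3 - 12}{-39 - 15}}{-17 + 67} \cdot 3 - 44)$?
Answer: $\frac{13807}{300} \approx 46.023$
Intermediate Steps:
$- (\frac{-34 + \frac{-3 - 12}{-39 - 15}}{-17 + 67} \cdot 3 - 44) = - (\frac{-34 - \frac{15}{-54}}{50} \cdot 3 - 44) = - (\left(-34 - - \frac{5}{18}\right) \frac{1}{50} \cdot 3 - 44) = - (\left(-34 + \frac{5}{18}\right) \frac{1}{50} \cdot 3 - 44) = - (\left(- \frac{607}{18}\right) \frac{1}{50} \cdot 3 - 44) = - (\left(- \frac{607}{900}\right) 3 - 44) = - (- \frac{607}{300} - 44) = \left(-1\right) \left(- \frac{13807}{300}\right) = \frac{13807}{300}$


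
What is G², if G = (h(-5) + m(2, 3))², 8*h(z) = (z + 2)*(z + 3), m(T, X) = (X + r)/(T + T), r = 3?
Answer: 6561/256 ≈ 25.629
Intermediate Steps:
m(T, X) = (3 + X)/(2*T) (m(T, X) = (X + 3)/(T + T) = (3 + X)/((2*T)) = (3 + X)*(1/(2*T)) = (3 + X)/(2*T))
h(z) = (2 + z)*(3 + z)/8 (h(z) = ((z + 2)*(z + 3))/8 = ((2 + z)*(3 + z))/8 = (2 + z)*(3 + z)/8)
G = 81/16 (G = ((¾ + (⅛)*(-5)² + (5/8)*(-5)) + (½)*(3 + 3)/2)² = ((¾ + (⅛)*25 - 25/8) + (½)*(½)*6)² = ((¾ + 25/8 - 25/8) + 3/2)² = (¾ + 3/2)² = (9/4)² = 81/16 ≈ 5.0625)
G² = (81/16)² = 6561/256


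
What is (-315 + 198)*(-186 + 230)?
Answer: -5148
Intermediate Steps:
(-315 + 198)*(-186 + 230) = -117*44 = -5148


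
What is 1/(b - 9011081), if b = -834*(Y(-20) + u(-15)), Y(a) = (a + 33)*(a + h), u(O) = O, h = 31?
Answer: -1/9117833 ≈ -1.0968e-7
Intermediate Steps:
Y(a) = (31 + a)*(33 + a) (Y(a) = (a + 33)*(a + 31) = (33 + a)*(31 + a) = (31 + a)*(33 + a))
b = -106752 (b = -834*((1023 + (-20)² + 64*(-20)) - 15) = -834*((1023 + 400 - 1280) - 15) = -834*(143 - 15) = -834*128 = -106752)
1/(b - 9011081) = 1/(-106752 - 9011081) = 1/(-9117833) = -1/9117833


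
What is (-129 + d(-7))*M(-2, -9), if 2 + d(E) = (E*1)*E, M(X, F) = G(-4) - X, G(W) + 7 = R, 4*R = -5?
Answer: 1025/2 ≈ 512.50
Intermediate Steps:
R = -5/4 (R = (¼)*(-5) = -5/4 ≈ -1.2500)
G(W) = -33/4 (G(W) = -7 - 5/4 = -33/4)
M(X, F) = -33/4 - X
d(E) = -2 + E² (d(E) = -2 + (E*1)*E = -2 + E*E = -2 + E²)
(-129 + d(-7))*M(-2, -9) = (-129 + (-2 + (-7)²))*(-33/4 - 1*(-2)) = (-129 + (-2 + 49))*(-33/4 + 2) = (-129 + 47)*(-25/4) = -82*(-25/4) = 1025/2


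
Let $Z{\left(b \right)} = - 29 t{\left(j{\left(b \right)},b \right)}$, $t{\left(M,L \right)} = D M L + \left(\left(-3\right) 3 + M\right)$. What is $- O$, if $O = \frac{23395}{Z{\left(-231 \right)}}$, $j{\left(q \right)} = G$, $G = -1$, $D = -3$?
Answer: $- \frac{23395}{20387} \approx -1.1475$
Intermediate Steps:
$j{\left(q \right)} = -1$
$t{\left(M,L \right)} = -9 + M - 3 L M$ ($t{\left(M,L \right)} = - 3 M L + \left(\left(-3\right) 3 + M\right) = - 3 L M + \left(-9 + M\right) = -9 + M - 3 L M$)
$Z{\left(b \right)} = 290 - 87 b$ ($Z{\left(b \right)} = - 29 \left(-9 - 1 - 3 b \left(-1\right)\right) = - 29 \left(-9 - 1 + 3 b\right) = - 29 \left(-10 + 3 b\right) = 290 - 87 b$)
$O = \frac{23395}{20387}$ ($O = \frac{23395}{290 - -20097} = \frac{23395}{290 + 20097} = \frac{23395}{20387} \approx 1.1475$)
$- O = \left(-1\right) \frac{23395}{20387} = - \frac{23395}{20387}$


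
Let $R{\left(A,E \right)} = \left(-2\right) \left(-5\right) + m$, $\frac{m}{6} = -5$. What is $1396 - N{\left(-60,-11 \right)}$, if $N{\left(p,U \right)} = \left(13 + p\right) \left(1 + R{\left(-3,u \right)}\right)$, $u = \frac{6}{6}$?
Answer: $503$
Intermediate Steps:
$m = -30$ ($m = 6 \left(-5\right) = -30$)
$u = 1$ ($u = 6 \cdot \frac{1}{6} = 1$)
$R{\left(A,E \right)} = -20$ ($R{\left(A,E \right)} = \left(-2\right) \left(-5\right) - 30 = 10 - 30 = -20$)
$N{\left(p,U \right)} = -247 - 19 p$ ($N{\left(p,U \right)} = \left(13 + p\right) \left(1 - 20\right) = \left(13 + p\right) \left(-19\right) = -247 - 19 p$)
$1396 - N{\left(-60,-11 \right)} = 1396 - \left(-247 - -1140\right) = 1396 - \left(-247 + 1140\right) = 1396 - 893 = 503$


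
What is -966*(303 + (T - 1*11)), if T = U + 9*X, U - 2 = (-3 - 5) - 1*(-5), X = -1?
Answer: -272412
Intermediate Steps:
U = -1 (U = 2 + ((-3 - 5) - 1*(-5)) = 2 + (-8 + 5) = 2 - 3 = -1)
T = -10 (T = -1 + 9*(-1) = -1 - 9 = -10)
-966*(303 + (T - 1*11)) = -966*(303 + (-10 - 1*11)) = -966*(303 + (-10 - 11)) = -966*(303 - 21) = -966*282 = -272412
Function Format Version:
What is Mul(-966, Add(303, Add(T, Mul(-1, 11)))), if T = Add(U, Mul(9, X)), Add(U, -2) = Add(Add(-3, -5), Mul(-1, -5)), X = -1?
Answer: -272412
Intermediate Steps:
U = -1 (U = Add(2, Add(Add(-3, -5), Mul(-1, -5))) = Add(2, Add(-8, 5)) = Add(2, -3) = -1)
T = -10 (T = Add(-1, Mul(9, -1)) = Add(-1, -9) = -10)
Mul(-966, Add(303, Add(T, Mul(-1, 11)))) = Mul(-966, Add(303, Add(-10, Mul(-1, 11)))) = Mul(-966, Add(303, Add(-10, -11))) = Mul(-966, Add(303, -21)) = Mul(-966, 282) = -272412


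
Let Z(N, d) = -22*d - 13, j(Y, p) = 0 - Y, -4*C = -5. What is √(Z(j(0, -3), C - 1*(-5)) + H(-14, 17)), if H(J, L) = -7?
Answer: 3*I*√70/2 ≈ 12.55*I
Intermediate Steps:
C = 5/4 (C = -¼*(-5) = 5/4 ≈ 1.2500)
j(Y, p) = -Y
Z(N, d) = -13 - 22*d
√(Z(j(0, -3), C - 1*(-5)) + H(-14, 17)) = √((-13 - 22*(5/4 - 1*(-5))) - 7) = √((-13 - 22*(5/4 + 5)) - 7) = √((-13 - 22*25/4) - 7) = √((-13 - 275/2) - 7) = √(-301/2 - 7) = √(-315/2) = 3*I*√70/2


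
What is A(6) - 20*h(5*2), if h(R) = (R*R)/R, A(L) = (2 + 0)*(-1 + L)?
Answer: -190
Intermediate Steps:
A(L) = -2 + 2*L (A(L) = 2*(-1 + L) = -2 + 2*L)
h(R) = R (h(R) = R**2/R = R)
A(6) - 20*h(5*2) = (-2 + 2*6) - 100*2 = (-2 + 12) - 20*10 = 10 - 200 = -190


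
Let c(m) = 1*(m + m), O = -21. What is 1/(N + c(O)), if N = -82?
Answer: -1/124 ≈ -0.0080645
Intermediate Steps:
c(m) = 2*m (c(m) = 1*(2*m) = 2*m)
1/(N + c(O)) = 1/(-82 + 2*(-21)) = 1/(-82 - 42) = 1/(-124) = -1/124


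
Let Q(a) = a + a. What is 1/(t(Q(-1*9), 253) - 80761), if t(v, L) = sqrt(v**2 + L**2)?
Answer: -80761/6522274788 - sqrt(64333)/6522274788 ≈ -1.2421e-5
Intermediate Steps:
Q(a) = 2*a
t(v, L) = sqrt(L**2 + v**2)
1/(t(Q(-1*9), 253) - 80761) = 1/(sqrt(253**2 + (2*(-1*9))**2) - 80761) = 1/(sqrt(64009 + (2*(-9))**2) - 80761) = 1/(sqrt(64009 + (-18)**2) - 80761) = 1/(sqrt(64009 + 324) - 80761) = 1/(sqrt(64333) - 80761) = 1/(-80761 + sqrt(64333))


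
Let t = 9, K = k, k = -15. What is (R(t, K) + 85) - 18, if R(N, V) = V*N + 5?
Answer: -63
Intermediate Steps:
K = -15
R(N, V) = 5 + N*V (R(N, V) = N*V + 5 = 5 + N*V)
(R(t, K) + 85) - 18 = ((5 + 9*(-15)) + 85) - 18 = ((5 - 135) + 85) - 18 = (-130 + 85) - 18 = -45 - 18 = -63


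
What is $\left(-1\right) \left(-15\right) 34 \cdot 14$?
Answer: $7140$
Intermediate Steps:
$\left(-1\right) \left(-15\right) 34 \cdot 14 = 15 \cdot 34 \cdot 14 = 510 \cdot 14 = 7140$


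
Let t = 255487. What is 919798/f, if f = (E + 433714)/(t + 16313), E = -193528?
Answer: 41666849400/40031 ≈ 1.0409e+6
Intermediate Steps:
f = 40031/45300 (f = (-193528 + 433714)/(255487 + 16313) = 240186/271800 = 240186*(1/271800) = 40031/45300 ≈ 0.88369)
919798/f = 919798/(40031/45300) = 919798*(45300/40031) = 41666849400/40031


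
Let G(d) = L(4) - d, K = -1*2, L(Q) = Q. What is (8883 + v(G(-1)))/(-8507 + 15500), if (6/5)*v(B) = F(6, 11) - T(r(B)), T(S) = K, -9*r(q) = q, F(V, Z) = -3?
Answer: 53293/41958 ≈ 1.2702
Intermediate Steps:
K = -2
r(q) = -q/9
T(S) = -2
G(d) = 4 - d
v(B) = -5/6 (v(B) = 5*(-3 - 1*(-2))/6 = 5*(-3 + 2)/6 = (5/6)*(-1) = -5/6)
(8883 + v(G(-1)))/(-8507 + 15500) = (8883 - 5/6)/(-8507 + 15500) = (53293/6)/6993 = (53293/6)*(1/6993) = 53293/41958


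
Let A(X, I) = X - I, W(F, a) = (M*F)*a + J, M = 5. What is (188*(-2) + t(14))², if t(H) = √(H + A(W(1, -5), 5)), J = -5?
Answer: (376 - I*√21)² ≈ 1.4136e+5 - 3446.0*I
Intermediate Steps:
W(F, a) = -5 + 5*F*a (W(F, a) = (5*F)*a - 5 = 5*F*a - 5 = -5 + 5*F*a)
t(H) = √(-35 + H) (t(H) = √(H + ((-5 + 5*1*(-5)) - 1*5)) = √(H + ((-5 - 25) - 5)) = √(H + (-30 - 5)) = √(H - 35) = √(-35 + H))
(188*(-2) + t(14))² = (188*(-2) + √(-35 + 14))² = (-376 + √(-21))² = (-376 + I*√21)²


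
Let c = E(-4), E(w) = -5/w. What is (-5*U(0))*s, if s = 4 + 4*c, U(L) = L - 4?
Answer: 180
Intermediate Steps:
U(L) = -4 + L
c = 5/4 (c = -5/(-4) = -5*(-¼) = 5/4 ≈ 1.2500)
s = 9 (s = 4 + 4*(5/4) = 4 + 5 = 9)
(-5*U(0))*s = -5*(-4 + 0)*9 = -5*(-4)*9 = 20*9 = 180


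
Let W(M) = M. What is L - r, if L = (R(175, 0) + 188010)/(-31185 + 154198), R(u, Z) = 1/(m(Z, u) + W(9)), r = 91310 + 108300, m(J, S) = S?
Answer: -4518016393279/22634392 ≈ -1.9961e+5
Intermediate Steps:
r = 199610
R(u, Z) = 1/(9 + u) (R(u, Z) = 1/(u + 9) = 1/(9 + u))
L = 34593841/22634392 (L = (1/(9 + 175) + 188010)/(-31185 + 154198) = (1/184 + 188010)/123013 = (1/184 + 188010)*(1/123013) = (34593841/184)*(1/123013) = 34593841/22634392 ≈ 1.5284)
L - r = 34593841/22634392 - 1*199610 = 34593841/22634392 - 199610 = -4518016393279/22634392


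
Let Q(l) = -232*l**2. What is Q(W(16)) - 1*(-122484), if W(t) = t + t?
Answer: -115084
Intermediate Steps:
W(t) = 2*t
Q(W(16)) - 1*(-122484) = -232*(2*16)**2 - 1*(-122484) = -232*32**2 + 122484 = -232*1024 + 122484 = -237568 + 122484 = -115084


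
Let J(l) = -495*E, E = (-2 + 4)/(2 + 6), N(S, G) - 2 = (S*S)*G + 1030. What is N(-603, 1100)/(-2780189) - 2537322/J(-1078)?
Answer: 9339651081364/458731185 ≈ 20360.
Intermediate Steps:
N(S, G) = 1032 + G*S² (N(S, G) = 2 + ((S*S)*G + 1030) = 2 + (S²*G + 1030) = 2 + (G*S² + 1030) = 2 + (1030 + G*S²) = 1032 + G*S²)
E = ¼ (E = 2/8 = 2*(⅛) = ¼ ≈ 0.25000)
J(l) = -495/4 (J(l) = -495*¼ = -495/4)
N(-603, 1100)/(-2780189) - 2537322/J(-1078) = (1032 + 1100*(-603)²)/(-2780189) - 2537322/(-495/4) = (1032 + 1100*363609)*(-1/2780189) - 2537322*(-4/495) = (1032 + 399969900)*(-1/2780189) + 3383096/165 = 399970932*(-1/2780189) + 3383096/165 = -399970932/2780189 + 3383096/165 = 9339651081364/458731185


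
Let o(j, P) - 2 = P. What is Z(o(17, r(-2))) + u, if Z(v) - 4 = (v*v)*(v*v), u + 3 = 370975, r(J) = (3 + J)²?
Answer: 371057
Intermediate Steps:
o(j, P) = 2 + P
u = 370972 (u = -3 + 370975 = 370972)
Z(v) = 4 + v⁴ (Z(v) = 4 + (v*v)*(v*v) = 4 + v²*v² = 4 + v⁴)
Z(o(17, r(-2))) + u = (4 + (2 + (3 - 2)²)⁴) + 370972 = (4 + (2 + 1²)⁴) + 370972 = (4 + (2 + 1)⁴) + 370972 = (4 + 3⁴) + 370972 = (4 + 81) + 370972 = 85 + 370972 = 371057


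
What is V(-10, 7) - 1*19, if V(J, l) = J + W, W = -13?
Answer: -42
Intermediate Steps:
V(J, l) = -13 + J (V(J, l) = J - 13 = -13 + J)
V(-10, 7) - 1*19 = (-13 - 10) - 1*19 = -23 - 19 = -42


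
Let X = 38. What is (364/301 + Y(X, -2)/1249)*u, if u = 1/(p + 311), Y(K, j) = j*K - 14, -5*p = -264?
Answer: 305390/97693033 ≈ 0.0031260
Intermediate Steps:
p = 264/5 (p = -⅕*(-264) = 264/5 ≈ 52.800)
Y(K, j) = -14 + K*j (Y(K, j) = K*j - 14 = -14 + K*j)
u = 5/1819 (u = 1/(264/5 + 311) = 1/(1819/5) = 5/1819 ≈ 0.0027488)
(364/301 + Y(X, -2)/1249)*u = (364/301 + (-14 + 38*(-2))/1249)*(5/1819) = (364*(1/301) + (-14 - 76)*(1/1249))*(5/1819) = (52/43 - 90*1/1249)*(5/1819) = (52/43 - 90/1249)*(5/1819) = (61078/53707)*(5/1819) = 305390/97693033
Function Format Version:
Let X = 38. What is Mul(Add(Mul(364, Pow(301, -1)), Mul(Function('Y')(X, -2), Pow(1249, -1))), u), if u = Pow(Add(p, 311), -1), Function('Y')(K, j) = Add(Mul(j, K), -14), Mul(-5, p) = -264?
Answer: Rational(305390, 97693033) ≈ 0.0031260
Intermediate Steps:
p = Rational(264, 5) (p = Mul(Rational(-1, 5), -264) = Rational(264, 5) ≈ 52.800)
Function('Y')(K, j) = Add(-14, Mul(K, j)) (Function('Y')(K, j) = Add(Mul(K, j), -14) = Add(-14, Mul(K, j)))
u = Rational(5, 1819) (u = Pow(Add(Rational(264, 5), 311), -1) = Pow(Rational(1819, 5), -1) = Rational(5, 1819) ≈ 0.0027488)
Mul(Add(Mul(364, Pow(301, -1)), Mul(Function('Y')(X, -2), Pow(1249, -1))), u) = Mul(Add(Mul(364, Pow(301, -1)), Mul(Add(-14, Mul(38, -2)), Pow(1249, -1))), Rational(5, 1819)) = Mul(Add(Mul(364, Rational(1, 301)), Mul(Add(-14, -76), Rational(1, 1249))), Rational(5, 1819)) = Mul(Add(Rational(52, 43), Mul(-90, Rational(1, 1249))), Rational(5, 1819)) = Mul(Add(Rational(52, 43), Rational(-90, 1249)), Rational(5, 1819)) = Mul(Rational(61078, 53707), Rational(5, 1819)) = Rational(305390, 97693033)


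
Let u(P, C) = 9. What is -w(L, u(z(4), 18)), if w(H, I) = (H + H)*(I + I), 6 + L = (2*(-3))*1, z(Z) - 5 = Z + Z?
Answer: 432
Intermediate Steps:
z(Z) = 5 + 2*Z (z(Z) = 5 + (Z + Z) = 5 + 2*Z)
L = -12 (L = -6 + (2*(-3))*1 = -6 - 6*1 = -6 - 6 = -12)
w(H, I) = 4*H*I (w(H, I) = (2*H)*(2*I) = 4*H*I)
-w(L, u(z(4), 18)) = -4*(-12)*9 = -1*(-432) = 432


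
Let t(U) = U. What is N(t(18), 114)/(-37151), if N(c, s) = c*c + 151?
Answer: -475/37151 ≈ -0.012786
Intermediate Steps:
N(c, s) = 151 + c**2 (N(c, s) = c**2 + 151 = 151 + c**2)
N(t(18), 114)/(-37151) = (151 + 18**2)/(-37151) = (151 + 324)*(-1/37151) = 475*(-1/37151) = -475/37151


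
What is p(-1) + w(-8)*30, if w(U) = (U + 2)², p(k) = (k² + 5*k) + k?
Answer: 1075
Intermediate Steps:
p(k) = k² + 6*k
w(U) = (2 + U)²
p(-1) + w(-8)*30 = -(6 - 1) + (2 - 8)²*30 = -1*5 + (-6)²*30 = -5 + 36*30 = -5 + 1080 = 1075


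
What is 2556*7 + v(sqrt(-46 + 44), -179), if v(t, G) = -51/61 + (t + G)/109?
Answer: 118947430/6649 + I*sqrt(2)/109 ≈ 17890.0 + 0.012974*I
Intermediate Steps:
v(t, G) = -51/61 + G/109 + t/109 (v(t, G) = -51*1/61 + (G + t)*(1/109) = -51/61 + (G/109 + t/109) = -51/61 + G/109 + t/109)
2556*7 + v(sqrt(-46 + 44), -179) = 2556*7 + (-51/61 + (1/109)*(-179) + sqrt(-46 + 44)/109) = 17892 + (-51/61 - 179/109 + sqrt(-2)/109) = 17892 + (-51/61 - 179/109 + (I*sqrt(2))/109) = 17892 + (-51/61 - 179/109 + I*sqrt(2)/109) = 17892 + (-16478/6649 + I*sqrt(2)/109) = 118947430/6649 + I*sqrt(2)/109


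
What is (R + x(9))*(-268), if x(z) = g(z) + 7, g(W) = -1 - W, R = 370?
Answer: -98356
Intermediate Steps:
x(z) = 6 - z (x(z) = (-1 - z) + 7 = 6 - z)
(R + x(9))*(-268) = (370 + (6 - 1*9))*(-268) = (370 + (6 - 9))*(-268) = (370 - 3)*(-268) = 367*(-268) = -98356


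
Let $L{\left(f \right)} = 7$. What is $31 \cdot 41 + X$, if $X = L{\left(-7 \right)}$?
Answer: $1278$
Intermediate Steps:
$X = 7$
$31 \cdot 41 + X = 31 \cdot 41 + 7 = 1271 + 7 = 1278$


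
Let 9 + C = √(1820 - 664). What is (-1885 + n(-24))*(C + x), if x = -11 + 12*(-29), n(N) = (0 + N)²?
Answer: 437206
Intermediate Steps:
n(N) = N²
C = 25 (C = -9 + √(1820 - 664) = -9 + √1156 = -9 + 34 = 25)
x = -359 (x = -11 - 348 = -359)
(-1885 + n(-24))*(C + x) = (-1885 + (-24)²)*(25 - 359) = (-1885 + 576)*(-334) = -1309*(-334) = 437206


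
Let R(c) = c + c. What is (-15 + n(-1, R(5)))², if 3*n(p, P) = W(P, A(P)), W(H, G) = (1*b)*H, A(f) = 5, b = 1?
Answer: 1225/9 ≈ 136.11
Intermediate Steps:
R(c) = 2*c
W(H, G) = H (W(H, G) = (1*1)*H = 1*H = H)
n(p, P) = P/3
(-15 + n(-1, R(5)))² = (-15 + (2*5)/3)² = (-15 + (⅓)*10)² = (-15 + 10/3)² = (-35/3)² = 1225/9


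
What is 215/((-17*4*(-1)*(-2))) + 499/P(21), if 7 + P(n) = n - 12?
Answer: 33717/136 ≈ 247.92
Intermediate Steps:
P(n) = -19 + n (P(n) = -7 + (n - 12) = -7 + (-12 + n) = -19 + n)
215/((-17*4*(-1)*(-2))) + 499/P(21) = 215/((-17*4*(-1)*(-2))) + 499/(-19 + 21) = 215/((-(-68)*(-2))) + 499/2 = 215/((-17*8)) + 499*(½) = 215/(-136) + 499/2 = 215*(-1/136) + 499/2 = -215/136 + 499/2 = 33717/136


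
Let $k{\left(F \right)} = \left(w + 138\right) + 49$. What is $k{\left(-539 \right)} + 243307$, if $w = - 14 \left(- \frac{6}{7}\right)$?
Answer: $243506$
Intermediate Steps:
$w = 12$ ($w = - 14 \left(\left(-6\right) \frac{1}{7}\right) = \left(-14\right) \left(- \frac{6}{7}\right) = 12$)
$k{\left(F \right)} = 199$ ($k{\left(F \right)} = \left(12 + 138\right) + 49 = 150 + 49 = 199$)
$k{\left(-539 \right)} + 243307 = 199 + 243307 = 243506$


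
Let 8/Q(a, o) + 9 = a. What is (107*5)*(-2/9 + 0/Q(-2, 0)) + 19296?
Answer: 172594/9 ≈ 19177.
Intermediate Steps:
Q(a, o) = 8/(-9 + a)
(107*5)*(-2/9 + 0/Q(-2, 0)) + 19296 = (107*5)*(-2/9 + 0/((8/(-9 - 2)))) + 19296 = 535*(-2*1/9 + 0/((8/(-11)))) + 19296 = 535*(-2/9 + 0/((8*(-1/11)))) + 19296 = 535*(-2/9 + 0/(-8/11)) + 19296 = 535*(-2/9 + 0*(-11/8)) + 19296 = 535*(-2/9 + 0) + 19296 = 535*(-2/9) + 19296 = -1070/9 + 19296 = 172594/9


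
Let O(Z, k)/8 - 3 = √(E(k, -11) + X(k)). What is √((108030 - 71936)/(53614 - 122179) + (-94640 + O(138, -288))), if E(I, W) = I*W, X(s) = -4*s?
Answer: √(-444807356017710 + 451311285600*√30)/68565 ≈ 306.74*I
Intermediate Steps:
O(Z, k) = 24 + 8*√15*√(-k) (O(Z, k) = 24 + 8*√(k*(-11) - 4*k) = 24 + 8*√(-11*k - 4*k) = 24 + 8*√(-15*k) = 24 + 8*(√15*√(-k)) = 24 + 8*√15*√(-k))
√((108030 - 71936)/(53614 - 122179) + (-94640 + O(138, -288))) = √((108030 - 71936)/(53614 - 122179) + (-94640 + (24 + 8*√15*√(-1*(-288))))) = √(36094/(-68565) + (-94640 + (24 + 8*√15*√288))) = √(36094*(-1/68565) + (-94640 + (24 + 8*√15*(12*√2)))) = √(-36094/68565 + (-94640 + (24 + 96*√30))) = √(-36094/68565 + (-94616 + 96*√30)) = √(-6487382134/68565 + 96*√30)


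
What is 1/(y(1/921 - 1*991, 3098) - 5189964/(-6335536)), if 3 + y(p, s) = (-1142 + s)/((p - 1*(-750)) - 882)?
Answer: -819091355644/3212952780093 ≈ -0.25493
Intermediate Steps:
y(p, s) = -3 + (-1142 + s)/(-132 + p) (y(p, s) = -3 + (-1142 + s)/((p - 1*(-750)) - 882) = -3 + (-1142 + s)/((p + 750) - 882) = -3 + (-1142 + s)/((750 + p) - 882) = -3 + (-1142 + s)/(-132 + p))
1/(y(1/921 - 1*991, 3098) - 5189964/(-6335536)) = 1/((-746 + 3098 - 3*(1/921 - 1*991))/(-132 + (1/921 - 1*991)) - 5189964/(-6335536)) = 1/((-746 + 3098 - 3*(1/921 - 991))/(-132 + (1/921 - 991)) - 5189964*(-1/6335536)) = 1/((-746 + 3098 - 3*(-912710/921))/(-132 - 912710/921) + 1297491/1583884) = 1/((-746 + 3098 + 912710/307)/(-1034282/921) + 1297491/1583884) = 1/(-921/1034282*1634774/307 + 1297491/1583884) = 1/(-2452161/517141 + 1297491/1583884) = 1/(-3212952780093/819091355644) = -819091355644/3212952780093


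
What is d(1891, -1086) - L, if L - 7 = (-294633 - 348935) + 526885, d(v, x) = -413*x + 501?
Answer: 565695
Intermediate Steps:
d(v, x) = 501 - 413*x
L = -116676 (L = 7 + ((-294633 - 348935) + 526885) = 7 + (-643568 + 526885) = 7 - 116683 = -116676)
d(1891, -1086) - L = (501 - 413*(-1086)) - 1*(-116676) = (501 + 448518) + 116676 = 449019 + 116676 = 565695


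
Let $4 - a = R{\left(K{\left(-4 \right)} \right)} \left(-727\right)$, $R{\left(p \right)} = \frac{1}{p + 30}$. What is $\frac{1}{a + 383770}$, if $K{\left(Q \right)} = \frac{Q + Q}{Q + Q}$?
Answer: $\frac{31}{11897721} \approx 2.6055 \cdot 10^{-6}$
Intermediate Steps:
$K{\left(Q \right)} = 1$ ($K{\left(Q \right)} = \frac{2 Q}{2 Q} = 2 Q \frac{1}{2 Q} = 1$)
$R{\left(p \right)} = \frac{1}{30 + p}$
$a = \frac{851}{31}$ ($a = 4 - \frac{1}{30 + 1} \left(-727\right) = 4 - \frac{1}{31} \left(-727\right) = 4 - - \frac{727}{31} = 4 + \frac{727}{31} = \frac{851}{31} \approx 27.452$)
$\frac{1}{a + 383770} = \frac{1}{\frac{851}{31} + 383770} = \frac{1}{\frac{11897721}{31}} = \frac{31}{11897721}$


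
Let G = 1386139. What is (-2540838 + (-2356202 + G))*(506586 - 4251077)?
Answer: 13146537196391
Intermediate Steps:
(-2540838 + (-2356202 + G))*(506586 - 4251077) = (-2540838 + (-2356202 + 1386139))*(506586 - 4251077) = (-2540838 - 970063)*(-3744491) = -3510901*(-3744491) = 13146537196391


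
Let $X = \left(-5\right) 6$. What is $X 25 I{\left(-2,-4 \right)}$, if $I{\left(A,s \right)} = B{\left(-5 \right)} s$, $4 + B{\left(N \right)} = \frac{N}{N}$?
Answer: $-9000$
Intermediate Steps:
$B{\left(N \right)} = -3$ ($B{\left(N \right)} = -4 + \frac{N}{N} = -4 + 1 = -3$)
$X = -30$
$I{\left(A,s \right)} = - 3 s$
$X 25 I{\left(-2,-4 \right)} = \left(-30\right) 25 \left(\left(-3\right) \left(-4\right)\right) = \left(-750\right) 12 = -9000$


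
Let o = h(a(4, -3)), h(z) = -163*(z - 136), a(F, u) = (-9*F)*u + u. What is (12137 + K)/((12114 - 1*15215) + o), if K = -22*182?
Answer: 8133/1952 ≈ 4.1665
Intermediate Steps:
K = -4004
a(F, u) = u - 9*F*u (a(F, u) = -9*F*u + u = u - 9*F*u)
h(z) = 22168 - 163*z (h(z) = -163*(-136 + z) = 22168 - 163*z)
o = 5053 (o = 22168 - (-489)*(1 - 9*4) = 22168 - (-489)*(1 - 36) = 22168 - (-489)*(-35) = 22168 - 163*105 = 22168 - 17115 = 5053)
(12137 + K)/((12114 - 1*15215) + o) = (12137 - 4004)/((12114 - 1*15215) + 5053) = 8133/((12114 - 15215) + 5053) = 8133/(-3101 + 5053) = 8133/1952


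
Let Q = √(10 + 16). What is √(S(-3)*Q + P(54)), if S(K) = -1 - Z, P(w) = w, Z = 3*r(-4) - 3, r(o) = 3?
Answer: √(54 - 7*√26) ≈ 4.2786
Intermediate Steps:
Q = √26 ≈ 5.0990
Z = 6 (Z = 3*3 - 3 = 9 - 3 = 6)
S(K) = -7 (S(K) = -1 - 1*6 = -1 - 6 = -7)
√(S(-3)*Q + P(54)) = √(-7*√26 + 54) = √(54 - 7*√26)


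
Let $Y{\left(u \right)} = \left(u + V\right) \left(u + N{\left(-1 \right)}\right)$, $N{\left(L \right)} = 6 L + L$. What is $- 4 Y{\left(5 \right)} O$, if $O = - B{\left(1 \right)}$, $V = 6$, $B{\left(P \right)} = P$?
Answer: $-88$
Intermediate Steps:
$N{\left(L \right)} = 7 L$
$O = -1$ ($O = \left(-1\right) 1 = -1$)
$Y{\left(u \right)} = \left(-7 + u\right) \left(6 + u\right)$ ($Y{\left(u \right)} = \left(u + 6\right) \left(u + 7 \left(-1\right)\right) = \left(6 + u\right) \left(u - 7\right) = \left(6 + u\right) \left(-7 + u\right) = \left(-7 + u\right) \left(6 + u\right)$)
$- 4 Y{\left(5 \right)} O = - 4 \left(-42 + 5^{2} - 5\right) \left(-1\right) = - 4 \left(-42 + 25 - 5\right) \left(-1\right) = \left(-4\right) \left(-22\right) \left(-1\right) = 88 \left(-1\right) = -88$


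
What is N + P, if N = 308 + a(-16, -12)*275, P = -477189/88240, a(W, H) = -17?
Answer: -385821269/88240 ≈ -4372.4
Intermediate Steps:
P = -477189/88240 (P = -477189*1/88240 = -477189/88240 ≈ -5.4079)
N = -4367 (N = 308 - 17*275 = 308 - 4675 = -4367)
N + P = -4367 - 477189/88240 = -385821269/88240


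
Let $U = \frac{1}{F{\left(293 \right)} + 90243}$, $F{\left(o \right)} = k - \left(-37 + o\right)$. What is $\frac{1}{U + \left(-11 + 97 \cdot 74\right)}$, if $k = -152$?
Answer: $\frac{89835}{643847446} \approx 0.00013953$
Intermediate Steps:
$F{\left(o \right)} = -115 - o$ ($F{\left(o \right)} = -152 - \left(-37 + o\right) = -115 - o$)
$U = \frac{1}{89835}$ ($U = \frac{1}{\left(-115 - 293\right) + 90243} = \frac{1}{-408 + 90243} = \frac{1}{89835} \approx 1.1132 \cdot 10^{-5}$)
$\frac{1}{U + \left(-11 + 97 \cdot 74\right)} = \frac{1}{\frac{1}{89835} + \left(-11 + 97 \cdot 74\right)} = \frac{1}{\frac{1}{89835} + \left(-11 + 7178\right)} = \frac{1}{\frac{1}{89835} + 7167} = \frac{1}{\frac{643847446}{89835}} = \frac{89835}{643847446}$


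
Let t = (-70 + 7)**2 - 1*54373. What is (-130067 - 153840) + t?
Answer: -334311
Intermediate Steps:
t = -50404 (t = (-63)**2 - 54373 = 3969 - 54373 = -50404)
(-130067 - 153840) + t = (-130067 - 153840) - 50404 = -283907 - 50404 = -334311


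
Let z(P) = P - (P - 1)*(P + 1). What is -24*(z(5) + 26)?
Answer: -168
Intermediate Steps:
z(P) = P - (1 + P)*(-1 + P) (z(P) = P - (-1 + P)*(1 + P) = P - (1 + P)*(-1 + P))
-24*(z(5) + 26) = -24*((1 + 5 - 1*5**2) + 26) = -24*((1 + 5 - 1*25) + 26) = -24*((1 + 5 - 25) + 26) = -24*(-19 + 26) = -24*7 = -168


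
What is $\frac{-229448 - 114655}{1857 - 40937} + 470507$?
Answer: $\frac{18387757663}{39080} \approx 4.7052 \cdot 10^{5}$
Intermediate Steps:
$\frac{-229448 - 114655}{1857 - 40937} + 470507 = - \frac{344103}{-39080} + 470507 = \left(-344103\right) \left(- \frac{1}{39080}\right) + 470507 = \frac{344103}{39080} + 470507 = \frac{18387757663}{39080}$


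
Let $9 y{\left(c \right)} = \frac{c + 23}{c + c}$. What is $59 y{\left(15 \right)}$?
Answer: $\frac{1121}{135} \approx 8.3037$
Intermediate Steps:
$y{\left(c \right)} = \frac{23 + c}{18 c}$ ($y{\left(c \right)} = \frac{\left(c + 23\right) \frac{1}{c + c}}{9} = \frac{\left(23 + c\right) \frac{1}{2 c}}{9} = \frac{\frac{1}{2} \frac{1}{c} \left(23 + c\right)}{9} = \frac{23 + c}{18 c}$)
$59 y{\left(15 \right)} = 59 \frac{23 + 15}{18 \cdot 15} = 59 \cdot \frac{1}{18} \cdot \frac{1}{15} \cdot 38 = 59 \cdot \frac{19}{135} = \frac{1121}{135}$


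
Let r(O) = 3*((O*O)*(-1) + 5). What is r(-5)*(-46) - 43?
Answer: 2717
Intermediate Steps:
r(O) = 15 - 3*O**2 (r(O) = 3*(O**2*(-1) + 5) = 3*(-O**2 + 5) = 3*(5 - O**2) = 15 - 3*O**2)
r(-5)*(-46) - 43 = (15 - 3*(-5)**2)*(-46) - 43 = (15 - 3*25)*(-46) - 43 = (15 - 75)*(-46) - 43 = -60*(-46) - 43 = 2760 - 43 = 2717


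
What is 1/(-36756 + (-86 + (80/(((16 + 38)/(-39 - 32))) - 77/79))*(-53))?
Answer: -2133/56677067 ≈ -3.7634e-5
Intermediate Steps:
1/(-36756 + (-86 + (80/(((16 + 38)/(-39 - 32))) - 77/79))*(-53)) = 1/(-36756 + (-86 + (80/((54/(-71))) - 77*1/79))*(-53)) = 1/(-36756 + (-86 + (80/((54*(-1/71))) - 77/79))*(-53)) = 1/(-36756 + (-86 + (80/(-54/71) - 77/79))*(-53)) = 1/(-36756 + (-86 + (80*(-71/54) - 77/79))*(-53)) = 1/(-36756 + (-86 + (-2840/27 - 77/79))*(-53)) = 1/(-36756 + (-86 - 226439/2133)*(-53)) = 1/(-36756 - 409877/2133*(-53)) = 1/(-36756 + 21723481/2133) = 1/(-56677067/2133) = -2133/56677067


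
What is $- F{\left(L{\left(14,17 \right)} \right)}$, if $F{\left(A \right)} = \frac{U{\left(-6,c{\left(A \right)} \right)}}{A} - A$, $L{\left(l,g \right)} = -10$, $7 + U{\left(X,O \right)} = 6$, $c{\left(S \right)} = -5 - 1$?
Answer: $- \frac{101}{10} \approx -10.1$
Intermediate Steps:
$c{\left(S \right)} = -6$
$U{\left(X,O \right)} = -1$ ($U{\left(X,O \right)} = -7 + 6 = -1$)
$F{\left(A \right)} = - A - \frac{1}{A}$ ($F{\left(A \right)} = - \frac{1}{A} - A = - A - \frac{1}{A}$)
$- F{\left(L{\left(14,17 \right)} \right)} = - (\left(-1\right) \left(-10\right) - \frac{1}{-10}) = - (10 - - \frac{1}{10}) = - (10 + \frac{1}{10}) = \left(-1\right) \frac{101}{10} = - \frac{101}{10}$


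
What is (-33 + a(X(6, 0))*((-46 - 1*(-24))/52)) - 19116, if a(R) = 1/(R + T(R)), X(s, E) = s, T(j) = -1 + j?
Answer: -497875/26 ≈ -19149.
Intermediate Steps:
a(R) = 1/(-1 + 2*R) (a(R) = 1/(R + (-1 + R)) = 1/(-1 + 2*R))
(-33 + a(X(6, 0))*((-46 - 1*(-24))/52)) - 19116 = (-33 + ((-46 - 1*(-24))/52)/(-1 + 2*6)) - 19116 = (-33 + ((-46 + 24)*(1/52))/(-1 + 12)) - 19116 = (-33 + (-22*1/52)/11) - 19116 = (-33 + (1/11)*(-11/26)) - 19116 = (-33 - 1/26) - 19116 = -859/26 - 19116 = -497875/26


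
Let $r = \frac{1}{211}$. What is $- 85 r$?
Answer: $- \frac{85}{211} \approx -0.40284$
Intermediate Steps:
$r = \frac{1}{211} \approx 0.0047393$
$- 85 r = \left(-85\right) \frac{1}{211} = - \frac{85}{211}$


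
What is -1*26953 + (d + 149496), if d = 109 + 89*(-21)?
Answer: 120783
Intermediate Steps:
d = -1760 (d = 109 - 1869 = -1760)
-1*26953 + (d + 149496) = -1*26953 + (-1760 + 149496) = -26953 + 147736 = 120783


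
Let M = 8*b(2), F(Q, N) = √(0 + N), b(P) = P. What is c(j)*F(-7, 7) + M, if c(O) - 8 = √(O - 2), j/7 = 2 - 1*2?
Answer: 16 + √7*(8 + I*√2) ≈ 37.166 + 3.7417*I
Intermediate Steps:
j = 0 (j = 7*(2 - 1*2) = 7*(2 - 2) = 7*0 = 0)
c(O) = 8 + √(-2 + O) (c(O) = 8 + √(O - 2) = 8 + √(-2 + O))
F(Q, N) = √N
M = 16 (M = 8*2 = 16)
c(j)*F(-7, 7) + M = (8 + √(-2 + 0))*√7 + 16 = (8 + √(-2))*√7 + 16 = (8 + I*√2)*√7 + 16 = √7*(8 + I*√2) + 16 = 16 + √7*(8 + I*√2)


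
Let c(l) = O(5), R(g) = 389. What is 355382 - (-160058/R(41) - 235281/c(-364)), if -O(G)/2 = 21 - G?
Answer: 4337392683/12448 ≈ 3.4844e+5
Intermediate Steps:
O(G) = -42 + 2*G (O(G) = -2*(21 - G) = -42 + 2*G)
c(l) = -32 (c(l) = -42 + 2*5 = -42 + 10 = -32)
355382 - (-160058/R(41) - 235281/c(-364)) = 355382 - (-160058/389 - 235281/(-32)) = 355382 - (-160058*1/389 - 235281*(-1/32)) = 355382 - (-160058/389 + 235281/32) = 355382 - 1*86402453/12448 = 355382 - 86402453/12448 = 4337392683/12448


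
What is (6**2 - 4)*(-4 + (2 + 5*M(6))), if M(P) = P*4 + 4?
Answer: 4416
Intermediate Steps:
M(P) = 4 + 4*P (M(P) = 4*P + 4 = 4 + 4*P)
(6**2 - 4)*(-4 + (2 + 5*M(6))) = (6**2 - 4)*(-4 + (2 + 5*(4 + 4*6))) = (36 - 4)*(-4 + (2 + 5*(4 + 24))) = 32*(-4 + (2 + 5*28)) = 32*(-4 + (2 + 140)) = 32*(-4 + 142) = 32*138 = 4416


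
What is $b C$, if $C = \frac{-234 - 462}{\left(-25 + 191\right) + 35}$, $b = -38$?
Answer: $\frac{8816}{67} \approx 131.58$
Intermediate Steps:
$C = - \frac{232}{67}$ ($C = - \frac{696}{166 + 35} = - \frac{696}{201} = \left(-696\right) \frac{1}{201} = - \frac{232}{67} \approx -3.4627$)
$b C = \left(-38\right) \left(- \frac{232}{67}\right) = \frac{8816}{67}$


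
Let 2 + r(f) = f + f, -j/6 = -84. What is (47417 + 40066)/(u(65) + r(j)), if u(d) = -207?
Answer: 87483/799 ≈ 109.49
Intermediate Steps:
j = 504 (j = -6*(-84) = 504)
r(f) = -2 + 2*f (r(f) = -2 + (f + f) = -2 + 2*f)
(47417 + 40066)/(u(65) + r(j)) = (47417 + 40066)/(-207 + (-2 + 2*504)) = 87483/(-207 + (-2 + 1008)) = 87483/(-207 + 1006) = 87483/799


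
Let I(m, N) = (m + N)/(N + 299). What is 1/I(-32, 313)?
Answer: 612/281 ≈ 2.1779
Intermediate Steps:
I(m, N) = (N + m)/(299 + N)
1/I(-32, 313) = 1/((313 - 32)/(299 + 313)) = 1/(281/612) = 612/281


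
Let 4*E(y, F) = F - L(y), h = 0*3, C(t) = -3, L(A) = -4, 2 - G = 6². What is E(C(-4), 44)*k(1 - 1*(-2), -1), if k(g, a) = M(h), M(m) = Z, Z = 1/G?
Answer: -6/17 ≈ -0.35294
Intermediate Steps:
G = -34 (G = 2 - 1*6² = 2 - 1*36 = 2 - 36 = -34)
h = 0
E(y, F) = 1 + F/4 (E(y, F) = (F - 1*(-4))/4 = (F + 4)/4 = (4 + F)/4 = 1 + F/4)
Z = -1/34 (Z = 1/(-34) = -1/34 ≈ -0.029412)
M(m) = -1/34
k(g, a) = -1/34
E(C(-4), 44)*k(1 - 1*(-2), -1) = (1 + (¼)*44)*(-1/34) = (1 + 11)*(-1/34) = 12*(-1/34) = -6/17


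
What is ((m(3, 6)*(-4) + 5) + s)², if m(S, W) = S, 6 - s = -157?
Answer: 24336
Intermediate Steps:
s = 163 (s = 6 - 1*(-157) = 6 + 157 = 163)
((m(3, 6)*(-4) + 5) + s)² = ((3*(-4) + 5) + 163)² = ((-12 + 5) + 163)² = (-7 + 163)² = 156² = 24336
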